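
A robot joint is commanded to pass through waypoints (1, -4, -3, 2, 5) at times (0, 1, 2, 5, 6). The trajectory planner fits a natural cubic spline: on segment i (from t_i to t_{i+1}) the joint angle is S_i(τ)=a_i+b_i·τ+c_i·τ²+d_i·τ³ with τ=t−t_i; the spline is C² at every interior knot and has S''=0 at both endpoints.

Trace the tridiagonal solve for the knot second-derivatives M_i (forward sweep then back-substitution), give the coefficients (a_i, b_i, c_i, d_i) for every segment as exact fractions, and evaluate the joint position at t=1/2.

Δ: Δ0=-5, Δ1=1, Δ2=5/3, Δ3=3
row 1: diag=4, rhs=36; c'=1/4, d'=9
row 2: denom=8−1·1/4=31/4; d'=(4−1·9)/(31/4)=-20/31
row 3: denom=8−3·12/31=212/31; d'=(8−3·-20/31)/(212/31)=77/53
back: M3=77/53
back: M2=-20/31−12/31·77/53=-64/53
back: M1=9−1/4·-64/53=493/53
M: M0=0, M1=493/53, M2=-64/53, M3=77/53, M4=0
seg 0: a=1, c=M0/2=0, d=(M1−M0)/(6·1)=493/318, b=Δ0−h0·(2M0+M1)/6=-2083/318
seg 1: a=-4, c=M1/2=493/106, d=(M2−M1)/(6·1)=-557/318, b=Δ1−h1·(2M1+M2)/6=-302/159
seg 2: a=-3, c=M2/2=-32/53, d=(M3−M2)/(6·3)=47/318, b=Δ2−h2·(2M2+M3)/6=683/318
seg 3: a=2, c=M3/2=77/106, d=(M4−M3)/(6·1)=-77/318, b=Δ3−h3·(2M3+M4)/6=400/159
t_q=1/2 → seg 0, τ=1/2; S=1+-2083/318·τ+0·τ²+493/318·τ³=-1765/848

  seg 0: a=1 b=-2083/318 c=0 d=493/318
  seg 1: a=-4 b=-302/159 c=493/106 d=-557/318
  seg 2: a=-3 b=683/318 c=-32/53 d=47/318
  seg 3: a=2 b=400/159 c=77/106 d=-77/318
S(1/2) = -1765/848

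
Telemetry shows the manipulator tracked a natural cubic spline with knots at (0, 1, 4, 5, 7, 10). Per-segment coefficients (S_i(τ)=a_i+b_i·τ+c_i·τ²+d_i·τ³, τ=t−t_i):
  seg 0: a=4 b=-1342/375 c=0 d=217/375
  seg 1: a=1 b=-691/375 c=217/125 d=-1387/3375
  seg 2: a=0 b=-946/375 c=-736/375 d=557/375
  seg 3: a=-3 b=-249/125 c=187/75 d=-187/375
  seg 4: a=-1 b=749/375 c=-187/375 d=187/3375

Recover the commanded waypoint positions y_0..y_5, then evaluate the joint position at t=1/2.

y_0=4 y_1=1 y_2=0 y_3=-3 y_4=-1 y_5=2
S(1/2) = 2283/1000

y_0 = S_0(0) = a_0 = 4
y_1 = S_1(0) = a_1 = 1
y_2 = S_2(0) = a_2 = 0
y_3 = S_3(0) = a_3 = -3
y_4 = S_4(0) = a_4 = -1
y_5 = S_4(3) = 2
t_q=1/2 is in segment 0 (τ=1/2); S_0(τ)=2283/1000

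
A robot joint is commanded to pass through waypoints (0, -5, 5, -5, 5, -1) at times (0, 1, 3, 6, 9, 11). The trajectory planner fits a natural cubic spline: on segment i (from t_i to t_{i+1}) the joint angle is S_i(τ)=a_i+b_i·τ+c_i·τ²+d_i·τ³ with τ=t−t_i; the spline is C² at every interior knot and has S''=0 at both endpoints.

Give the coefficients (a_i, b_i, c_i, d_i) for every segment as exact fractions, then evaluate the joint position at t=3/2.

Δ: Δ0=-5, Δ1=5, Δ2=-10/3, Δ3=10/3, Δ4=-3
row 1: diag=6, rhs=60; c'=1/3, d'=10
row 2: denom=10−2·1/3=28/3; d'=(-50−2·10)/(28/3)=-15/2
row 3: denom=12−3·9/28=309/28; d'=(40−3·-15/2)/(309/28)=1750/309
row 4: denom=10−3·28/103=946/103; d'=(-38−3·1750/309)/(946/103)=-2832/473
back: M4=-2832/473
back: M3=1750/309−28/103·-2832/473=10346/1419
back: M2=-15/2−9/28·10346/1419=-4656/473
back: M1=10−1/3·-4656/473=6282/473
M: M0=0, M1=6282/473, M2=-4656/473, M3=10346/1419, M4=-2832/473, M5=0
seg 0: a=0, c=M0/2=0, d=(M1−M0)/(6·1)=1047/473, b=Δ0−h0·(2M0+M1)/6=-3412/473
seg 1: a=-5, c=M1/2=3141/473, d=(M2−M1)/(6·2)=-1823/946, b=Δ1−h1·(2M1+M2)/6=-271/473
seg 2: a=5, c=M2/2=-2328/473, d=(M3−M2)/(6·3)=12157/12771, b=Δ2−h2·(2M2+M3)/6=1355/473
seg 3: a=-5, c=M3/2=5173/1419, d=(M4−M3)/(6·3)=-9421/12771, b=Δ3−h3·(2M3+M4)/6=-456/473
seg 4: a=5, c=M4/2=-1416/473, d=(M5−M4)/(6·2)=236/473, b=Δ4−h4·(2M4+M5)/6=469/473
t_q=3/2 → seg 1, τ=1/2; S=-5+-271/473·τ+3141/473·τ²+-1823/946·τ³=-29267/7568

  seg 0: a=0 b=-3412/473 c=0 d=1047/473
  seg 1: a=-5 b=-271/473 c=3141/473 d=-1823/946
  seg 2: a=5 b=1355/473 c=-2328/473 d=12157/12771
  seg 3: a=-5 b=-456/473 c=5173/1419 d=-9421/12771
  seg 4: a=5 b=469/473 c=-1416/473 d=236/473
S(3/2) = -29267/7568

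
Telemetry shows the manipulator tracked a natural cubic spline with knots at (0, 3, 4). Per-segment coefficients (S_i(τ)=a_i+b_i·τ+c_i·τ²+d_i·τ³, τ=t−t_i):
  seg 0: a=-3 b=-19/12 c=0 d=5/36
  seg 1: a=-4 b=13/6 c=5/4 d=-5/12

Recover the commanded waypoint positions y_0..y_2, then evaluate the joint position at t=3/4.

y_0 = S_0(0) = a_0 = -3
y_1 = S_1(0) = a_1 = -4
y_2 = S_1(1) = -1
t_q=3/4 is in segment 0 (τ=3/4); S_0(τ)=-1057/256

y_0=-3 y_1=-4 y_2=-1
S(3/4) = -1057/256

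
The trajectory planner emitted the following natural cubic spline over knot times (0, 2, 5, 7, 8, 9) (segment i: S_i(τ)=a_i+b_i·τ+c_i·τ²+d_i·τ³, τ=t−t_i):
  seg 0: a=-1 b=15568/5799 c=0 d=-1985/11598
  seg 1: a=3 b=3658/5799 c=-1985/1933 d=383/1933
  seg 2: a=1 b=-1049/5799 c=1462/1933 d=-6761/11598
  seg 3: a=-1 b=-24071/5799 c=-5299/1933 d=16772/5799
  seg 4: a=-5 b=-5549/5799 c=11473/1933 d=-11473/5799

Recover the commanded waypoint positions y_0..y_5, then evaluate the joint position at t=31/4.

y_0=-1 y_1=3 y_2=1 y_3=-1 y_4=-5 y_5=-2
S(31/4) = -68583/15464

y_0 = S_0(0) = a_0 = -1
y_1 = S_1(0) = a_1 = 3
y_2 = S_2(0) = a_2 = 1
y_3 = S_3(0) = a_3 = -1
y_4 = S_4(0) = a_4 = -5
y_5 = S_4(1) = -2
t_q=31/4 is in segment 3 (τ=3/4); S_3(τ)=-68583/15464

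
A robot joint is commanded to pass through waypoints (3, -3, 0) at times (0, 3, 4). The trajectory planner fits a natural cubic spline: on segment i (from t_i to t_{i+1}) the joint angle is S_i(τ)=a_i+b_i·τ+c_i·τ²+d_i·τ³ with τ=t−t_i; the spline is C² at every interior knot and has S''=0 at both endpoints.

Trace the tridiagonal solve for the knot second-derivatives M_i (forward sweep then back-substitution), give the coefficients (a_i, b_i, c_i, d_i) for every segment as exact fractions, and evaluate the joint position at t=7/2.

  seg 0: a=3 b=-31/8 c=0 d=5/24
  seg 1: a=-3 b=7/4 c=15/8 d=-5/8
S(7/2) = -111/64

Δ: Δ0=-2, Δ1=3
row 1: diag=8, rhs=30; c'=1/8, d'=15/4
back: M1=15/4
M: M0=0, M1=15/4, M2=0
seg 0: a=3, c=M0/2=0, d=(M1−M0)/(6·3)=5/24, b=Δ0−h0·(2M0+M1)/6=-31/8
seg 1: a=-3, c=M1/2=15/8, d=(M2−M1)/(6·1)=-5/8, b=Δ1−h1·(2M1+M2)/6=7/4
t_q=7/2 → seg 1, τ=1/2; S=-3+7/4·τ+15/8·τ²+-5/8·τ³=-111/64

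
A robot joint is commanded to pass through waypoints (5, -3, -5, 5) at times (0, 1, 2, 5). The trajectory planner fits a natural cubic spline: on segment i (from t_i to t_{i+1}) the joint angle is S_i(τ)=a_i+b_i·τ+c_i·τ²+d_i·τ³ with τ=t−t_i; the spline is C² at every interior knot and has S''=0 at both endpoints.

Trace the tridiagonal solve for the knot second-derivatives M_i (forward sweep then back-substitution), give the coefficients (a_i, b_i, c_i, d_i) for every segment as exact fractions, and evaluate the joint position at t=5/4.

Δ: Δ0=-8, Δ1=-2, Δ2=10/3
row 1: diag=4, rhs=36; c'=1/4, d'=9
row 2: denom=8−1·1/4=31/4; d'=(32−1·9)/(31/4)=92/31
back: M2=92/31
back: M1=9−1/4·92/31=256/31
M: M0=0, M1=256/31, M2=92/31, M3=0
seg 0: a=5, c=M0/2=0, d=(M1−M0)/(6·1)=128/93, b=Δ0−h0·(2M0+M1)/6=-872/93
seg 1: a=-3, c=M1/2=128/31, d=(M2−M1)/(6·1)=-82/93, b=Δ1−h1·(2M1+M2)/6=-488/93
seg 2: a=-5, c=M2/2=46/31, d=(M3−M2)/(6·3)=-46/279, b=Δ2−h2·(2M2+M3)/6=34/93
t_q=5/4 → seg 1, τ=1/4; S=-3+-488/93·τ+128/31·τ²+-82/93·τ³=-4035/992

  seg 0: a=5 b=-872/93 c=0 d=128/93
  seg 1: a=-3 b=-488/93 c=128/31 d=-82/93
  seg 2: a=-5 b=34/93 c=46/31 d=-46/279
S(5/4) = -4035/992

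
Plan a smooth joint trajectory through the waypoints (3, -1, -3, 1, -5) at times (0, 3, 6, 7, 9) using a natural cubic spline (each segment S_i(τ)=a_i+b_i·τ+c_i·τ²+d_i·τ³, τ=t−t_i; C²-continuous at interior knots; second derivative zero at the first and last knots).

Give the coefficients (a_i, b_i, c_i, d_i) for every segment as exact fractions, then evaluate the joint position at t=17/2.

  seg 0: a=3 b=-9/10 c=0 d=-13/270
  seg 1: a=-1 b=-11/5 c=-13/30 d=17/54
  seg 2: a=-3 b=37/10 c=12/5 d=-21/10
  seg 3: a=1 b=11/5 c=-39/10 d=13/20
S(17/2) = -73/32

Δ: Δ0=-4/3, Δ1=-2/3, Δ2=4, Δ3=-3
row 1: diag=12, rhs=4; c'=1/4, d'=1/3
row 2: denom=8−3·1/4=29/4; d'=(28−3·1/3)/(29/4)=108/29
row 3: denom=6−1·4/29=170/29; d'=(-42−1·108/29)/(170/29)=-39/5
back: M3=-39/5
back: M2=108/29−4/29·-39/5=24/5
back: M1=1/3−1/4·24/5=-13/15
M: M0=0, M1=-13/15, M2=24/5, M3=-39/5, M4=0
seg 0: a=3, c=M0/2=0, d=(M1−M0)/(6·3)=-13/270, b=Δ0−h0·(2M0+M1)/6=-9/10
seg 1: a=-1, c=M1/2=-13/30, d=(M2−M1)/(6·3)=17/54, b=Δ1−h1·(2M1+M2)/6=-11/5
seg 2: a=-3, c=M2/2=12/5, d=(M3−M2)/(6·1)=-21/10, b=Δ2−h2·(2M2+M3)/6=37/10
seg 3: a=1, c=M3/2=-39/10, d=(M4−M3)/(6·2)=13/20, b=Δ3−h3·(2M3+M4)/6=11/5
t_q=17/2 → seg 3, τ=3/2; S=1+11/5·τ+-39/10·τ²+13/20·τ³=-73/32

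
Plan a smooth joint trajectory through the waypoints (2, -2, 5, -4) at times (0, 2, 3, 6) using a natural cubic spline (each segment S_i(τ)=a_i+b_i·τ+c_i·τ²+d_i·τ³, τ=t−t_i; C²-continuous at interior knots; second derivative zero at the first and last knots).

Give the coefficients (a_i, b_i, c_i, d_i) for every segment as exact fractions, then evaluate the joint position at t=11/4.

  seg 0: a=2 b=-258/47 c=0 d=41/47
  seg 1: a=-2 b=234/47 c=246/47 d=-151/47
  seg 2: a=5 b=273/47 c=-207/47 d=23/47
S(11/4) = 9995/3008

Δ: Δ0=-2, Δ1=7, Δ2=-3
row 1: diag=6, rhs=54; c'=1/6, d'=9
row 2: denom=8−1·1/6=47/6; d'=(-60−1·9)/(47/6)=-414/47
back: M2=-414/47
back: M1=9−1/6·-414/47=492/47
M: M0=0, M1=492/47, M2=-414/47, M3=0
seg 0: a=2, c=M0/2=0, d=(M1−M0)/(6·2)=41/47, b=Δ0−h0·(2M0+M1)/6=-258/47
seg 1: a=-2, c=M1/2=246/47, d=(M2−M1)/(6·1)=-151/47, b=Δ1−h1·(2M1+M2)/6=234/47
seg 2: a=5, c=M2/2=-207/47, d=(M3−M2)/(6·3)=23/47, b=Δ2−h2·(2M2+M3)/6=273/47
t_q=11/4 → seg 1, τ=3/4; S=-2+234/47·τ+246/47·τ²+-151/47·τ³=9995/3008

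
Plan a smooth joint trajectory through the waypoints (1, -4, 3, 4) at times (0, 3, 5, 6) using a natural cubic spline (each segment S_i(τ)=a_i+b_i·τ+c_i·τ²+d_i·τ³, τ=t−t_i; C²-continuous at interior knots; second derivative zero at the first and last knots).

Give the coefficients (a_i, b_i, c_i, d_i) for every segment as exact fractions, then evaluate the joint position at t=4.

  seg 0: a=1 b=-151/42 c=0 d=3/14
  seg 1: a=-4 b=46/21 c=27/14 d=-107/168
  seg 2: a=3 b=95/42 c=-53/28 d=53/84
S(4) = -29/56

Δ: Δ0=-5/3, Δ1=7/2, Δ2=1
row 1: diag=10, rhs=31; c'=1/5, d'=31/10
row 2: denom=6−2·1/5=28/5; d'=(-15−2·31/10)/(28/5)=-53/14
back: M2=-53/14
back: M1=31/10−1/5·-53/14=27/7
M: M0=0, M1=27/7, M2=-53/14, M3=0
seg 0: a=1, c=M0/2=0, d=(M1−M0)/(6·3)=3/14, b=Δ0−h0·(2M0+M1)/6=-151/42
seg 1: a=-4, c=M1/2=27/14, d=(M2−M1)/(6·2)=-107/168, b=Δ1−h1·(2M1+M2)/6=46/21
seg 2: a=3, c=M2/2=-53/28, d=(M3−M2)/(6·1)=53/84, b=Δ2−h2·(2M2+M3)/6=95/42
t_q=4 → seg 1, τ=1; S=-4+46/21·τ+27/14·τ²+-107/168·τ³=-29/56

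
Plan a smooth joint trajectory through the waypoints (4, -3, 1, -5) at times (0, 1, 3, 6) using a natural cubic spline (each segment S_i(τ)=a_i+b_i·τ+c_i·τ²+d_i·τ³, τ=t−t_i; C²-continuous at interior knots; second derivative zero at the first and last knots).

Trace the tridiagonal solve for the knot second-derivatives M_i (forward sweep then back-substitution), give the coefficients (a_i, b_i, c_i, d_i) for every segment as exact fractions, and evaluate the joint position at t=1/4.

Δ: Δ0=-7, Δ1=2, Δ2=-2
row 1: diag=6, rhs=54; c'=1/3, d'=9
row 2: denom=10−2·1/3=28/3; d'=(-24−2·9)/(28/3)=-9/2
back: M2=-9/2
back: M1=9−1/3·-9/2=21/2
M: M0=0, M1=21/2, M2=-9/2, M3=0
seg 0: a=4, c=M0/2=0, d=(M1−M0)/(6·1)=7/4, b=Δ0−h0·(2M0+M1)/6=-35/4
seg 1: a=-3, c=M1/2=21/4, d=(M2−M1)/(6·2)=-5/4, b=Δ1−h1·(2M1+M2)/6=-7/2
seg 2: a=1, c=M2/2=-9/4, d=(M3−M2)/(6·3)=1/4, b=Δ2−h2·(2M2+M3)/6=5/2
t_q=1/4 → seg 0, τ=1/4; S=4+-35/4·τ+0·τ²+7/4·τ³=471/256

  seg 0: a=4 b=-35/4 c=0 d=7/4
  seg 1: a=-3 b=-7/2 c=21/4 d=-5/4
  seg 2: a=1 b=5/2 c=-9/4 d=1/4
S(1/4) = 471/256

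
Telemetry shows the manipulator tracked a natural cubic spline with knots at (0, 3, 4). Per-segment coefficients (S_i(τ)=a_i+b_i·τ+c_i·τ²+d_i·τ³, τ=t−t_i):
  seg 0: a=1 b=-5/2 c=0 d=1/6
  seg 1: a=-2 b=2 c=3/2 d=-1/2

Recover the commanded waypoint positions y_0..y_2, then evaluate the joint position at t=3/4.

y_0=1 y_1=-2 y_2=1
S(3/4) = -103/128

y_0 = S_0(0) = a_0 = 1
y_1 = S_1(0) = a_1 = -2
y_2 = S_1(1) = 1
t_q=3/4 is in segment 0 (τ=3/4); S_0(τ)=-103/128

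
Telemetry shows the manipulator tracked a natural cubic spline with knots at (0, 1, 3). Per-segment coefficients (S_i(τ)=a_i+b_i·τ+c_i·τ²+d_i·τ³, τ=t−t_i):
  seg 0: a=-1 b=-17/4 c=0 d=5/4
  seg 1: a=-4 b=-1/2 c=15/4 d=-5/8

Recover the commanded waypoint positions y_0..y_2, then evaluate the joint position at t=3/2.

y_0 = S_0(0) = a_0 = -1
y_1 = S_1(0) = a_1 = -4
y_2 = S_1(2) = 5
t_q=3/2 is in segment 1 (τ=1/2); S_1(τ)=-217/64

y_0=-1 y_1=-4 y_2=5
S(3/2) = -217/64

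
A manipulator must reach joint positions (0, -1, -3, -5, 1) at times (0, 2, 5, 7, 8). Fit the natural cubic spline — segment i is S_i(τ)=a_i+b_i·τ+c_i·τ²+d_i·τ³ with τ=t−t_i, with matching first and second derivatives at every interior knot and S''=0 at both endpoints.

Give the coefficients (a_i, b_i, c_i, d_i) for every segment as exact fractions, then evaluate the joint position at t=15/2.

  seg 0: a=0 b=-991/1518 c=0 d=29/759
  seg 1: a=-1 b=-295/1518 c=58/253 d=-587/4554
  seg 2: a=-3 b=-1745/759 c=-471/506 d=2399/3036
  seg 3: a=-5 b=2626/759 c=964/253 d=-964/759
S(15/2) = -1253/506

Δ: Δ0=-1/2, Δ1=-2/3, Δ2=-1, Δ3=6
row 1: diag=10, rhs=-1; c'=3/10, d'=-1/10
row 2: denom=10−3·3/10=91/10; d'=(-2−3·-1/10)/(91/10)=-17/91
row 3: denom=6−2·20/91=506/91; d'=(42−2·-17/91)/(506/91)=1928/253
back: M3=1928/253
back: M2=-17/91−20/91·1928/253=-471/253
back: M1=-1/10−3/10·-471/253=116/253
M: M0=0, M1=116/253, M2=-471/253, M3=1928/253, M4=0
seg 0: a=0, c=M0/2=0, d=(M1−M0)/(6·2)=29/759, b=Δ0−h0·(2M0+M1)/6=-991/1518
seg 1: a=-1, c=M1/2=58/253, d=(M2−M1)/(6·3)=-587/4554, b=Δ1−h1·(2M1+M2)/6=-295/1518
seg 2: a=-3, c=M2/2=-471/506, d=(M3−M2)/(6·2)=2399/3036, b=Δ2−h2·(2M2+M3)/6=-1745/759
seg 3: a=-5, c=M3/2=964/253, d=(M4−M3)/(6·1)=-964/759, b=Δ3−h3·(2M3+M4)/6=2626/759
t_q=15/2 → seg 3, τ=1/2; S=-5+2626/759·τ+964/253·τ²+-964/759·τ³=-1253/506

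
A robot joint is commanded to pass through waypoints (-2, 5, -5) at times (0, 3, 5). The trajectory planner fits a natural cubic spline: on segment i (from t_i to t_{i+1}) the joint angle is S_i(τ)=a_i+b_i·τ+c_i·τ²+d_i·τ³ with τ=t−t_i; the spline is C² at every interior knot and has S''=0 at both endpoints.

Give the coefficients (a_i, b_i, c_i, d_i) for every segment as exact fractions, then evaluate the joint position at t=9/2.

  seg 0: a=-2 b=68/15 c=0 d=-11/45
  seg 1: a=5 b=-31/15 c=-11/5 d=11/30
S(9/2) = -29/16

Δ: Δ0=7/3, Δ1=-5
row 1: diag=10, rhs=-44; c'=1/5, d'=-22/5
back: M1=-22/5
M: M0=0, M1=-22/5, M2=0
seg 0: a=-2, c=M0/2=0, d=(M1−M0)/(6·3)=-11/45, b=Δ0−h0·(2M0+M1)/6=68/15
seg 1: a=5, c=M1/2=-11/5, d=(M2−M1)/(6·2)=11/30, b=Δ1−h1·(2M1+M2)/6=-31/15
t_q=9/2 → seg 1, τ=3/2; S=5+-31/15·τ+-11/5·τ²+11/30·τ³=-29/16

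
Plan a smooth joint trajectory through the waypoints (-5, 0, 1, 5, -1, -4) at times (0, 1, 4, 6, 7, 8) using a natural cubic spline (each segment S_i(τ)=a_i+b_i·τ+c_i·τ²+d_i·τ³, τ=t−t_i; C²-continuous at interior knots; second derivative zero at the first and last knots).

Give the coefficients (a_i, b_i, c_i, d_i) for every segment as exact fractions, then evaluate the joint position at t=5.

Δ: Δ0=5, Δ1=1/3, Δ2=2, Δ3=-6, Δ4=-3
row 1: diag=8, rhs=-28; c'=3/8, d'=-7/2
row 2: denom=10−3·3/8=71/8; d'=(10−3·-7/2)/(71/8)=164/71
row 3: denom=6−2·16/71=394/71; d'=(-48−2·164/71)/(394/71)=-1868/197
row 4: denom=4−1·71/394=1505/394; d'=(18−1·-1868/197)/(1505/394)=10828/1505
back: M4=10828/1505
back: M3=-1868/197−71/394·10828/1505=-16222/1505
back: M2=164/71−16/71·-16222/1505=7132/1505
back: M1=-7/2−3/8·7132/1505=-7942/1505
M: M0=0, M1=-7942/1505, M2=7132/1505, M3=-16222/1505, M4=10828/1505, M5=0
seg 0: a=-5, c=M0/2=0, d=(M1−M0)/(6·1)=-3971/4515, b=Δ0−h0·(2M0+M1)/6=26546/4515
seg 1: a=0, c=M1/2=-3971/1505, d=(M2−M1)/(6·3)=7537/13545, b=Δ1−h1·(2M1+M2)/6=14633/4515
seg 2: a=1, c=M2/2=3566/1505, d=(M3−M2)/(6·2)=-11677/9030, b=Δ2−h2·(2M2+M3)/6=10988/4515
seg 3: a=5, c=M3/2=-8111/1505, d=(M4−M3)/(6·1)=2705/903, b=Δ3−h3·(2M3+M4)/6=-2326/645
seg 4: a=-1, c=M4/2=5414/1505, d=(M5−M4)/(6·1)=-5414/4515, b=Δ4−h4·(2M4+M5)/6=-24373/4515
t_q=5 → seg 2, τ=1; S=1+10988/4515·τ+3566/1505·τ²+-11677/9030·τ³=2715/602

  seg 0: a=-5 b=26546/4515 c=0 d=-3971/4515
  seg 1: a=0 b=14633/4515 c=-3971/1505 d=7537/13545
  seg 2: a=1 b=10988/4515 c=3566/1505 d=-11677/9030
  seg 3: a=5 b=-2326/645 c=-8111/1505 d=2705/903
  seg 4: a=-1 b=-24373/4515 c=5414/1505 d=-5414/4515
S(5) = 2715/602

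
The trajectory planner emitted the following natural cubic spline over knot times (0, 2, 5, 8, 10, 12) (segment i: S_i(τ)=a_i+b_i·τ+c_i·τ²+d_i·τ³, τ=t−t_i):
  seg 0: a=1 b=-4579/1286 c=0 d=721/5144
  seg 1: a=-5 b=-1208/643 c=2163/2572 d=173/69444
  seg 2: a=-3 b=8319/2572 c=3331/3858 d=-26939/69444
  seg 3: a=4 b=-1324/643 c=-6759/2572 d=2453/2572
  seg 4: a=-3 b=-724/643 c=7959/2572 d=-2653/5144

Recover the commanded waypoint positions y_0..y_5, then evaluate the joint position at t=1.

y_0=1 y_1=-5 y_2=-3 y_3=4 y_4=-3 y_5=3
S(1) = -12451/5144

y_0 = S_0(0) = a_0 = 1
y_1 = S_1(0) = a_1 = -5
y_2 = S_2(0) = a_2 = -3
y_3 = S_3(0) = a_3 = 4
y_4 = S_4(0) = a_4 = -3
y_5 = S_4(2) = 3
t_q=1 is in segment 0 (τ=1); S_0(τ)=-12451/5144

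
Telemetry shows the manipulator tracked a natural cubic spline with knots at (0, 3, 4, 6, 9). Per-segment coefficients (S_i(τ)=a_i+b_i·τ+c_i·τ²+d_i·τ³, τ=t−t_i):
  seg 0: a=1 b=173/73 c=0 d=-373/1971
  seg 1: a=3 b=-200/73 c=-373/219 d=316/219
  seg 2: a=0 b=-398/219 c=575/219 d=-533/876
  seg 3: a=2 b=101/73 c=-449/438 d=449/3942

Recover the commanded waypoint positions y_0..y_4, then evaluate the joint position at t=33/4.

y_0=1 y_1=3 y_2=0 y_3=2 y_4=0
S(33/4) = 11407/9344

y_0 = S_0(0) = a_0 = 1
y_1 = S_1(0) = a_1 = 3
y_2 = S_2(0) = a_2 = 0
y_3 = S_3(0) = a_3 = 2
y_4 = S_3(3) = 0
t_q=33/4 is in segment 3 (τ=9/4); S_3(τ)=11407/9344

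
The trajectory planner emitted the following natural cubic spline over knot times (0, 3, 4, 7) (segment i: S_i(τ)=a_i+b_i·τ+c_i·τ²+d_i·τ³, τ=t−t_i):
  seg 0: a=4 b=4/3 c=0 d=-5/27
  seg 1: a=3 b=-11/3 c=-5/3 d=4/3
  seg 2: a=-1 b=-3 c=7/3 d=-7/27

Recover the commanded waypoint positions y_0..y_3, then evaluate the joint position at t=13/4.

y_0 = S_0(0) = a_0 = 4
y_1 = S_1(0) = a_1 = 3
y_2 = S_2(0) = a_2 = -1
y_3 = S_2(3) = 4
t_q=13/4 is in segment 1 (τ=1/4); S_1(τ)=2

y_0=4 y_1=3 y_2=-1 y_3=4
S(13/4) = 2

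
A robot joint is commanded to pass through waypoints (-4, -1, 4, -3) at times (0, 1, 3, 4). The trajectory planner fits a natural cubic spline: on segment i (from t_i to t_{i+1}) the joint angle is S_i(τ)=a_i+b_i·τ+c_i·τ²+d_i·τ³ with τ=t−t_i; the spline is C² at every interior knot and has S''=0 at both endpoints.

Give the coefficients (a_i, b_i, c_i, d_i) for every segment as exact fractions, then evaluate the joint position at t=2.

Δ: Δ0=3, Δ1=5/2, Δ2=-7
row 1: diag=6, rhs=-3; c'=1/3, d'=-1/2
row 2: denom=6−2·1/3=16/3; d'=(-57−2·-1/2)/(16/3)=-21/2
back: M2=-21/2
back: M1=-1/2−1/3·-21/2=3
M: M0=0, M1=3, M2=-21/2, M3=0
seg 0: a=-4, c=M0/2=0, d=(M1−M0)/(6·1)=1/2, b=Δ0−h0·(2M0+M1)/6=5/2
seg 1: a=-1, c=M1/2=3/2, d=(M2−M1)/(6·2)=-9/8, b=Δ1−h1·(2M1+M2)/6=4
seg 2: a=4, c=M2/2=-21/4, d=(M3−M2)/(6·1)=7/4, b=Δ2−h2·(2M2+M3)/6=-7/2
t_q=2 → seg 1, τ=1; S=-1+4·τ+3/2·τ²+-9/8·τ³=27/8

  seg 0: a=-4 b=5/2 c=0 d=1/2
  seg 1: a=-1 b=4 c=3/2 d=-9/8
  seg 2: a=4 b=-7/2 c=-21/4 d=7/4
S(2) = 27/8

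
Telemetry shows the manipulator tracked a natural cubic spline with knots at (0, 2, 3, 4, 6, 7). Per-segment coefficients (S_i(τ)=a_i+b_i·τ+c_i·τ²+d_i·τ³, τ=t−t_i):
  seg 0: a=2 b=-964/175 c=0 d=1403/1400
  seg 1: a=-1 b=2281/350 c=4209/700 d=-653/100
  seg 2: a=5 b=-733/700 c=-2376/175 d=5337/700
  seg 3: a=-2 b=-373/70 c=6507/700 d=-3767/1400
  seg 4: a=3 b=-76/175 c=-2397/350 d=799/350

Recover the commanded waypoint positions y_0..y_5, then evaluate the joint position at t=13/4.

y_0 = S_0(0) = a_0 = 2
y_1 = S_1(0) = a_1 = -1
y_2 = S_2(0) = a_2 = 5
y_3 = S_3(0) = a_3 = -2
y_4 = S_4(0) = a_4 = 3
y_5 = S_4(1) = -2
t_q=13/4 is in segment 2 (τ=1/4); S_2(τ)=179593/44800

y_0=2 y_1=-1 y_2=5 y_3=-2 y_4=3 y_5=-2
S(13/4) = 179593/44800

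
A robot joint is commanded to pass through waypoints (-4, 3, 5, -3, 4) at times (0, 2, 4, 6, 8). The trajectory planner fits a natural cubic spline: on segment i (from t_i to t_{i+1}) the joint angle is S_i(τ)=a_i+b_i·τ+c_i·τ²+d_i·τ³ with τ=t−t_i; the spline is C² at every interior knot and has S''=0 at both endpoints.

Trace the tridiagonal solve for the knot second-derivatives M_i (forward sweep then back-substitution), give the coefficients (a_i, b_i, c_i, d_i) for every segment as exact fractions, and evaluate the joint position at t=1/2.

Δ: Δ0=7/2, Δ1=1, Δ2=-4, Δ3=7/2
row 1: diag=8, rhs=-15; c'=1/4, d'=-15/8
row 2: denom=8−2·1/4=15/2; d'=(-30−2·-15/8)/(15/2)=-7/2
row 3: denom=8−2·4/15=112/15; d'=(45−2·-7/2)/(112/15)=195/28
back: M3=195/28
back: M2=-7/2−4/15·195/28=-75/14
back: M1=-15/8−1/4·-75/14=-15/28
M: M0=0, M1=-15/28, M2=-75/14, M3=195/28, M4=0
seg 0: a=-4, c=M0/2=0, d=(M1−M0)/(6·2)=-5/112, b=Δ0−h0·(2M0+M1)/6=103/28
seg 1: a=3, c=M1/2=-15/56, d=(M2−M1)/(6·2)=-45/112, b=Δ1−h1·(2M1+M2)/6=22/7
seg 2: a=5, c=M2/2=-75/28, d=(M3−M2)/(6·2)=115/112, b=Δ2−h2·(2M2+M3)/6=-11/4
seg 3: a=-3, c=M3/2=195/56, d=(M4−M3)/(6·2)=-65/112, b=Δ3−h3·(2M3+M4)/6=-8/7
t_q=1/2 → seg 0, τ=1/2; S=-4+103/28·τ+0·τ²+-5/112·τ³=-1941/896

  seg 0: a=-4 b=103/28 c=0 d=-5/112
  seg 1: a=3 b=22/7 c=-15/56 d=-45/112
  seg 2: a=5 b=-11/4 c=-75/28 d=115/112
  seg 3: a=-3 b=-8/7 c=195/56 d=-65/112
S(1/2) = -1941/896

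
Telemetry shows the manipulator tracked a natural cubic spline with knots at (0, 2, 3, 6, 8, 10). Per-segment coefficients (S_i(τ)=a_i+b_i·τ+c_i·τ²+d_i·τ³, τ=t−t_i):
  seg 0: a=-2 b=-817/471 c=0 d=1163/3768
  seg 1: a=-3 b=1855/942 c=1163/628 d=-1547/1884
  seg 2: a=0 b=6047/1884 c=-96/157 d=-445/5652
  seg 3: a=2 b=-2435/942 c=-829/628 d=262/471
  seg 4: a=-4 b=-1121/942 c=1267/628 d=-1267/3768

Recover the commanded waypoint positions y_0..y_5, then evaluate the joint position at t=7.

y_0=-2 y_1=-3 y_2=0 y_3=2 y_4=-4 y_5=-1
S(7) = -847/628

y_0 = S_0(0) = a_0 = -2
y_1 = S_1(0) = a_1 = -3
y_2 = S_2(0) = a_2 = 0
y_3 = S_3(0) = a_3 = 2
y_4 = S_4(0) = a_4 = -4
y_5 = S_4(2) = -1
t_q=7 is in segment 3 (τ=1); S_3(τ)=-847/628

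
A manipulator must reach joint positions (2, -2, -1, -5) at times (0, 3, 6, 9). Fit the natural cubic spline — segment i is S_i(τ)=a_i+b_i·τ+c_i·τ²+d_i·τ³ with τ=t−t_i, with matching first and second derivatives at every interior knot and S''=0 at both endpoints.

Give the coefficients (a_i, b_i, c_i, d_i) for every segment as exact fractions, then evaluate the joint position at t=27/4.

Δ: Δ0=-4/3, Δ1=1/3, Δ2=-4/3
row 1: diag=12, rhs=10; c'=1/4, d'=5/6
row 2: denom=12−3·1/4=45/4; d'=(-10−3·5/6)/(45/4)=-10/9
back: M2=-10/9
back: M1=5/6−1/4·-10/9=10/9
M: M0=0, M1=10/9, M2=-10/9, M3=0
seg 0: a=2, c=M0/2=0, d=(M1−M0)/(6·3)=5/81, b=Δ0−h0·(2M0+M1)/6=-17/9
seg 1: a=-2, c=M1/2=5/9, d=(M2−M1)/(6·3)=-10/81, b=Δ1−h1·(2M1+M2)/6=-2/9
seg 2: a=-1, c=M2/2=-5/9, d=(M3−M2)/(6·3)=5/81, b=Δ2−h2·(2M2+M3)/6=-2/9
t_q=27/4 → seg 2, τ=3/4; S=-1+-2/9·τ+-5/9·τ²+5/81·τ³=-93/64

  seg 0: a=2 b=-17/9 c=0 d=5/81
  seg 1: a=-2 b=-2/9 c=5/9 d=-10/81
  seg 2: a=-1 b=-2/9 c=-5/9 d=5/81
S(27/4) = -93/64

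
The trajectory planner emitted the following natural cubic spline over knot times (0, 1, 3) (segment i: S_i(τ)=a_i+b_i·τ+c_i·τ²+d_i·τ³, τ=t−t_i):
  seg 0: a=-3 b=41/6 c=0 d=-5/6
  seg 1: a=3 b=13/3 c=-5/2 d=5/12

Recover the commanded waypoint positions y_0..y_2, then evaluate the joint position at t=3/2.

y_0 = S_0(0) = a_0 = -3
y_1 = S_1(0) = a_1 = 3
y_2 = S_1(2) = 5
t_q=3/2 is in segment 1 (τ=1/2); S_1(τ)=147/32

y_0=-3 y_1=3 y_2=5
S(3/2) = 147/32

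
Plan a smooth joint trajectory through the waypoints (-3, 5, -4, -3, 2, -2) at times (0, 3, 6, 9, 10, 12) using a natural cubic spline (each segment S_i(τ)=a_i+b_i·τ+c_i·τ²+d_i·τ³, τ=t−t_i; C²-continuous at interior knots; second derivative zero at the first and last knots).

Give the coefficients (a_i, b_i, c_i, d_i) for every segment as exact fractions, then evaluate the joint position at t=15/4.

  seg 0: a=-3 b=901/211 c=0 d=-1015/5697
  seg 1: a=5 b=-114/211 c=-1015/633 d=496/1899
  seg 2: a=-4 b=-656/211 c=473/633 d=760/5697
  seg 3: a=-3 b=1050/211 c=411/211 d=-406/211
  seg 4: a=2 b=654/211 c=-807/211 d=269/422
S(15/4) = 12839/3376

Δ: Δ0=8/3, Δ1=-3, Δ2=1/3, Δ3=5, Δ4=-2
row 1: diag=12, rhs=-34; c'=1/4, d'=-17/6
row 2: denom=12−3·1/4=45/4; d'=(20−3·-17/6)/(45/4)=38/15
row 3: denom=8−3·4/15=36/5; d'=(28−3·38/15)/(36/5)=17/6
row 4: denom=6−1·5/36=211/36; d'=(-42−1·17/6)/(211/36)=-1614/211
back: M4=-1614/211
back: M3=17/6−5/36·-1614/211=822/211
back: M2=38/15−4/15·822/211=946/633
back: M1=-17/6−1/4·946/633=-2030/633
M: M0=0, M1=-2030/633, M2=946/633, M3=822/211, M4=-1614/211, M5=0
seg 0: a=-3, c=M0/2=0, d=(M1−M0)/(6·3)=-1015/5697, b=Δ0−h0·(2M0+M1)/6=901/211
seg 1: a=5, c=M1/2=-1015/633, d=(M2−M1)/(6·3)=496/1899, b=Δ1−h1·(2M1+M2)/6=-114/211
seg 2: a=-4, c=M2/2=473/633, d=(M3−M2)/(6·3)=760/5697, b=Δ2−h2·(2M2+M3)/6=-656/211
seg 3: a=-3, c=M3/2=411/211, d=(M4−M3)/(6·1)=-406/211, b=Δ3−h3·(2M3+M4)/6=1050/211
seg 4: a=2, c=M4/2=-807/211, d=(M5−M4)/(6·2)=269/422, b=Δ4−h4·(2M4+M5)/6=654/211
t_q=15/4 → seg 1, τ=3/4; S=5+-114/211·τ+-1015/633·τ²+496/1899·τ³=12839/3376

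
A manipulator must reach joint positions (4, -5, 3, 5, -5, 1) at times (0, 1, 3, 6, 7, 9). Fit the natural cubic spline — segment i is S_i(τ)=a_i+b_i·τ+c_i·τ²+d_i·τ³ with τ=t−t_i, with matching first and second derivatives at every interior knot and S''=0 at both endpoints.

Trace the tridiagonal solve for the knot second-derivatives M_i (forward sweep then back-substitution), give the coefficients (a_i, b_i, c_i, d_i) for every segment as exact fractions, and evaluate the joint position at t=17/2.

Δ: Δ0=-9, Δ1=4, Δ2=2/3, Δ3=-10, Δ4=3
row 1: diag=6, rhs=78; c'=1/3, d'=13
row 2: denom=10−2·1/3=28/3; d'=(-20−2·13)/(28/3)=-69/14
row 3: denom=8−3·9/28=197/28; d'=(-64−3·-69/14)/(197/28)=-1378/197
row 4: denom=6−1·28/197=1154/197; d'=(78−1·-1378/197)/(1154/197)=8372/577
back: M4=8372/577
back: M3=-1378/197−28/197·8372/577=-5226/577
back: M2=-69/14−9/28·-5226/577=-1164/577
back: M1=13−1/3·-1164/577=7889/577
M: M0=0, M1=7889/577, M2=-1164/577, M3=-5226/577, M4=8372/577, M5=0
seg 0: a=4, c=M0/2=0, d=(M1−M0)/(6·1)=7889/3462, b=Δ0−h0·(2M0+M1)/6=-39047/3462
seg 1: a=-5, c=M1/2=7889/1154, d=(M2−M1)/(6·2)=-9053/6924, b=Δ1−h1·(2M1+M2)/6=-7690/1731
seg 2: a=3, c=M2/2=-582/577, d=(M3−M2)/(6·3)=-677/1731, b=Δ2−h2·(2M2+M3)/6=12485/1731
seg 3: a=5, c=M3/2=-2613/577, d=(M4−M3)/(6·1)=6799/1731, b=Δ3−h3·(2M3+M4)/6=-16270/1731
seg 4: a=-5, c=M4/2=4186/577, d=(M5−M4)/(6·2)=-2093/1731, b=Δ4−h4·(2M4+M5)/6=-11551/1731
t_q=17/2 → seg 4, τ=3/2; S=-5+-11551/1731·τ+4186/577·τ²+-2093/1731·τ³=-12773/4616

  seg 0: a=4 b=-39047/3462 c=0 d=7889/3462
  seg 1: a=-5 b=-7690/1731 c=7889/1154 d=-9053/6924
  seg 2: a=3 b=12485/1731 c=-582/577 d=-677/1731
  seg 3: a=5 b=-16270/1731 c=-2613/577 d=6799/1731
  seg 4: a=-5 b=-11551/1731 c=4186/577 d=-2093/1731
S(17/2) = -12773/4616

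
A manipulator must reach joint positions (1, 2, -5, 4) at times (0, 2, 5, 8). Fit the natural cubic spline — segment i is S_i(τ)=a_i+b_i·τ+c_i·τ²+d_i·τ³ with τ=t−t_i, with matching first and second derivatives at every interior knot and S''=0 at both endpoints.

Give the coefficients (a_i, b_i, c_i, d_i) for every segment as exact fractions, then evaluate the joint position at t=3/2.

Δ: Δ0=1/2, Δ1=-7/3, Δ2=3
row 1: diag=10, rhs=-17; c'=3/10, d'=-17/10
row 2: denom=12−3·3/10=111/10; d'=(32−3·-17/10)/(111/10)=371/111
back: M2=371/111
back: M1=-17/10−3/10·371/111=-100/37
M: M0=0, M1=-100/37, M2=371/111, M3=0
seg 0: a=1, c=M0/2=0, d=(M1−M0)/(6·2)=-25/111, b=Δ0−h0·(2M0+M1)/6=311/222
seg 1: a=2, c=M1/2=-50/37, d=(M2−M1)/(6·3)=671/1998, b=Δ1−h1·(2M1+M2)/6=-289/222
seg 2: a=-5, c=M2/2=371/222, d=(M3−M2)/(6·3)=-371/1998, b=Δ2−h2·(2M2+M3)/6=-38/111
t_q=3/2 → seg 0, τ=3/2; S=1+311/222·τ+0·τ²+-25/111·τ³=693/296

  seg 0: a=1 b=311/222 c=0 d=-25/111
  seg 1: a=2 b=-289/222 c=-50/37 d=671/1998
  seg 2: a=-5 b=-38/111 c=371/222 d=-371/1998
S(3/2) = 693/296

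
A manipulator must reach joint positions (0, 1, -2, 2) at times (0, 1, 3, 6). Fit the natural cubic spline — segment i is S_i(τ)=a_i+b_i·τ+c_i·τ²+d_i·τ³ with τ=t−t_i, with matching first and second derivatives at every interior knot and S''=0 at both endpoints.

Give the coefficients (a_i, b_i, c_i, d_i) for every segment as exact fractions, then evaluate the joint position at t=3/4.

  seg 0: a=0 b=65/42 c=0 d=-23/42
  seg 1: a=1 b=-2/21 c=-23/14 d=79/168
  seg 2: a=-2 b=-43/42 c=33/28 d=-11/84
S(3/4) = 119/128

Δ: Δ0=1, Δ1=-3/2, Δ2=4/3
row 1: diag=6, rhs=-15; c'=1/3, d'=-5/2
row 2: denom=10−2·1/3=28/3; d'=(17−2·-5/2)/(28/3)=33/14
back: M2=33/14
back: M1=-5/2−1/3·33/14=-23/7
M: M0=0, M1=-23/7, M2=33/14, M3=0
seg 0: a=0, c=M0/2=0, d=(M1−M0)/(6·1)=-23/42, b=Δ0−h0·(2M0+M1)/6=65/42
seg 1: a=1, c=M1/2=-23/14, d=(M2−M1)/(6·2)=79/168, b=Δ1−h1·(2M1+M2)/6=-2/21
seg 2: a=-2, c=M2/2=33/28, d=(M3−M2)/(6·3)=-11/84, b=Δ2−h2·(2M2+M3)/6=-43/42
t_q=3/4 → seg 0, τ=3/4; S=0+65/42·τ+0·τ²+-23/42·τ³=119/128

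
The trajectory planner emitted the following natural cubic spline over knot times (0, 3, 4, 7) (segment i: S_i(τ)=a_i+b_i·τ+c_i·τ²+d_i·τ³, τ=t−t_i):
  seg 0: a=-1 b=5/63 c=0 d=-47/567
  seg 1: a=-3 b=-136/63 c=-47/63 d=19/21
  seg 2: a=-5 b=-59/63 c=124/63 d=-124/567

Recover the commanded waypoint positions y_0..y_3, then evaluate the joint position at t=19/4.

y_0 = S_0(0) = a_0 = -1
y_1 = S_1(0) = a_1 = -3
y_2 = S_2(0) = a_2 = -5
y_3 = S_2(3) = 4
t_q=19/4 is in segment 2 (τ=3/4); S_2(τ)=-75/16

y_0=-1 y_1=-3 y_2=-5 y_3=4
S(19/4) = -75/16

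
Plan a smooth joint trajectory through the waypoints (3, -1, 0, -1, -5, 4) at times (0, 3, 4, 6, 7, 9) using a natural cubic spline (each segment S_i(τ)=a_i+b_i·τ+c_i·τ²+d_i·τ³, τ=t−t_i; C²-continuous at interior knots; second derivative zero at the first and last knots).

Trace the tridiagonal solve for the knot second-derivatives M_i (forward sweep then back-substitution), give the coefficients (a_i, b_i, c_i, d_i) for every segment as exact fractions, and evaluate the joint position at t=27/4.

Δ: Δ0=-4/3, Δ1=1, Δ2=-1/2, Δ3=-4, Δ4=9/2
row 1: diag=8, rhs=14; c'=1/8, d'=7/4
row 2: denom=6−1·1/8=47/8; d'=(-9−1·7/4)/(47/8)=-86/47
row 3: denom=6−2·16/47=250/47; d'=(-21−2·-86/47)/(250/47)=-163/50
row 4: denom=6−1·47/250=1453/250; d'=(51−1·-163/50)/(1453/250)=13565/1453
back: M4=13565/1453
back: M3=-163/50−47/250·13565/1453=-7287/1453
back: M2=-86/47−16/47·-7287/1453=-178/1453
back: M1=7/4−1/8·-178/1453=2565/1453
M: M0=0, M1=2565/1453, M2=-178/1453, M3=-7287/1453, M4=13565/1453, M5=0
seg 0: a=3, c=M0/2=0, d=(M1−M0)/(6·3)=285/2906, b=Δ0−h0·(2M0+M1)/6=-19319/8718
seg 1: a=-1, c=M1/2=2565/2906, d=(M2−M1)/(6·1)=-2743/8718, b=Δ1−h1·(2M1+M2)/6=1883/4359
seg 2: a=0, c=M2/2=-89/1453, d=(M3−M2)/(6·2)=-7109/17436, b=Δ2−h2·(2M2+M3)/6=10927/8718
seg 3: a=-1, c=M3/2=-7287/2906, d=(M4−M3)/(6·1)=10426/4359, b=Δ3−h3·(2M3+M4)/6=-33863/8718
seg 4: a=-5, c=M4/2=13565/2906, d=(M5−M4)/(6·2)=-13565/17436, b=Δ4−h4·(2M4+M5)/6=-15029/8718
t_q=27/4 → seg 3, τ=3/4; S=-1+-33863/8718·τ+-7287/2906·τ²+10426/4359·τ³=-100307/23248

  seg 0: a=3 b=-19319/8718 c=0 d=285/2906
  seg 1: a=-1 b=1883/4359 c=2565/2906 d=-2743/8718
  seg 2: a=0 b=10927/8718 c=-89/1453 d=-7109/17436
  seg 3: a=-1 b=-33863/8718 c=-7287/2906 d=10426/4359
  seg 4: a=-5 b=-15029/8718 c=13565/2906 d=-13565/17436
S(27/4) = -100307/23248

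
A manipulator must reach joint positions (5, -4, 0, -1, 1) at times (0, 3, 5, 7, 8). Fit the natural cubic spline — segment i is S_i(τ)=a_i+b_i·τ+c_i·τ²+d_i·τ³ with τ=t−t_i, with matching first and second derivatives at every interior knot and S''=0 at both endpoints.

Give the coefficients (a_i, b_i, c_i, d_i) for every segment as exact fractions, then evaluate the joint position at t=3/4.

  seg 0: a=5 b=-39/8 c=0 d=5/24
  seg 1: a=-4 b=3/4 c=15/8 d=-5/8
  seg 2: a=0 b=3/4 c=-15/8 d=5/8
  seg 3: a=-1 b=3/4 c=15/8 d=-5/8
S(3/4) = 733/512

Δ: Δ0=-3, Δ1=2, Δ2=-1/2, Δ3=2
row 1: diag=10, rhs=30; c'=1/5, d'=3
row 2: denom=8−2·1/5=38/5; d'=(-15−2·3)/(38/5)=-105/38
row 3: denom=6−2·5/19=104/19; d'=(15−2·-105/38)/(104/19)=15/4
back: M3=15/4
back: M2=-105/38−5/19·15/4=-15/4
back: M1=3−1/5·-15/4=15/4
M: M0=0, M1=15/4, M2=-15/4, M3=15/4, M4=0
seg 0: a=5, c=M0/2=0, d=(M1−M0)/(6·3)=5/24, b=Δ0−h0·(2M0+M1)/6=-39/8
seg 1: a=-4, c=M1/2=15/8, d=(M2−M1)/(6·2)=-5/8, b=Δ1−h1·(2M1+M2)/6=3/4
seg 2: a=0, c=M2/2=-15/8, d=(M3−M2)/(6·2)=5/8, b=Δ2−h2·(2M2+M3)/6=3/4
seg 3: a=-1, c=M3/2=15/8, d=(M4−M3)/(6·1)=-5/8, b=Δ3−h3·(2M3+M4)/6=3/4
t_q=3/4 → seg 0, τ=3/4; S=5+-39/8·τ+0·τ²+5/24·τ³=733/512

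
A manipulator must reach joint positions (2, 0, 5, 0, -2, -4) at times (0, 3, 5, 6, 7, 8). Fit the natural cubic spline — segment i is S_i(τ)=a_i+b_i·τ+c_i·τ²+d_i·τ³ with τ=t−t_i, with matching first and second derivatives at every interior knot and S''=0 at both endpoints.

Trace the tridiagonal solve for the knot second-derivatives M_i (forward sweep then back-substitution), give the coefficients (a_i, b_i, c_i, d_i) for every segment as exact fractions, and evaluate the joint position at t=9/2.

Δ: Δ0=-2/3, Δ1=5/2, Δ2=-5, Δ3=-2, Δ4=-2
row 1: diag=10, rhs=19; c'=1/5, d'=19/10
row 2: denom=6−2·1/5=28/5; d'=(-45−2·19/10)/(28/5)=-61/7
row 3: denom=4−1·5/28=107/28; d'=(18−1·-61/7)/(107/28)=748/107
row 4: denom=4−1·28/107=400/107; d'=(0−1·748/107)/(400/107)=-187/100
back: M4=-187/100
back: M3=748/107−28/107·-187/100=187/25
back: M2=-61/7−5/28·187/25=-201/20
back: M1=19/10−1/5·-201/20=391/100
M: M0=0, M1=391/100, M2=-201/20, M3=187/25, M4=-187/100, M5=0
seg 0: a=2, c=M0/2=0, d=(M1−M0)/(6·3)=391/1800, b=Δ0−h0·(2M0+M1)/6=-1573/600
seg 1: a=0, c=M1/2=391/200, d=(M2−M1)/(6·2)=-349/300, b=Δ1−h1·(2M1+M2)/6=973/300
seg 2: a=5, c=M2/2=-201/40, d=(M3−M2)/(6·1)=1753/600, b=Δ2−h2·(2M2+M3)/6=-869/300
seg 3: a=0, c=M3/2=187/50, d=(M4−M3)/(6·1)=-187/120, b=Δ3−h3·(2M3+M4)/6=-2509/600
seg 4: a=-2, c=M4/2=-187/200, d=(M5−M4)/(6·1)=187/600, b=Δ4−h4·(2M4+M5)/6=-413/300
t_q=9/2 → seg 1, τ=3/2; S=0+973/300·τ+391/200·τ²+-349/300·τ³=427/80

  seg 0: a=2 b=-1573/600 c=0 d=391/1800
  seg 1: a=0 b=973/300 c=391/200 d=-349/300
  seg 2: a=5 b=-869/300 c=-201/40 d=1753/600
  seg 3: a=0 b=-2509/600 c=187/50 d=-187/120
  seg 4: a=-2 b=-413/300 c=-187/200 d=187/600
S(9/2) = 427/80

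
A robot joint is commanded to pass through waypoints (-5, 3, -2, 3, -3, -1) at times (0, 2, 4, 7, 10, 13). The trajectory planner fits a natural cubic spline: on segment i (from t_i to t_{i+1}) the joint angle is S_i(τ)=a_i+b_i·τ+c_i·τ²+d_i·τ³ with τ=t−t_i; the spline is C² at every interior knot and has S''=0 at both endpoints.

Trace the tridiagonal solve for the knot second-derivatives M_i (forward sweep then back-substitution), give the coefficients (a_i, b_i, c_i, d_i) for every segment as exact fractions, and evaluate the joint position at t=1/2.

  seg 0: a=-5 b=4717/783 c=0 d=-1585/3132
  seg 1: a=3 b=-38/783 c=-1585/522 d=5671/6264
  seg 2: a=-2 b=-2083/1566 c=2501/1044 d=-13123/28188
  seg 3: a=3 b=1483/3132 c=-1405/783 d=9113/28188
  seg 4: a=-3 b=-2449/1566 c=3493/3132 d=-3493/28188
S(1/2) = -17131/8352

Δ: Δ0=4, Δ1=-5/2, Δ2=5/3, Δ3=-2, Δ4=2/3
row 1: diag=8, rhs=-39; c'=1/4, d'=-39/8
row 2: denom=10−2·1/4=19/2; d'=(25−2·-39/8)/(19/2)=139/38
row 3: denom=12−3·6/19=210/19; d'=(-22−3·139/38)/(210/19)=-179/60
row 4: denom=12−3·19/70=783/70; d'=(16−3·-179/60)/(783/70)=3493/1566
back: M4=3493/1566
back: M3=-179/60−19/70·3493/1566=-2810/783
back: M2=139/38−6/19·-2810/783=2501/522
back: M1=-39/8−1/4·2501/522=-1585/261
M: M0=0, M1=-1585/261, M2=2501/522, M3=-2810/783, M4=3493/1566, M5=0
seg 0: a=-5, c=M0/2=0, d=(M1−M0)/(6·2)=-1585/3132, b=Δ0−h0·(2M0+M1)/6=4717/783
seg 1: a=3, c=M1/2=-1585/522, d=(M2−M1)/(6·2)=5671/6264, b=Δ1−h1·(2M1+M2)/6=-38/783
seg 2: a=-2, c=M2/2=2501/1044, d=(M3−M2)/(6·3)=-13123/28188, b=Δ2−h2·(2M2+M3)/6=-2083/1566
seg 3: a=3, c=M3/2=-1405/783, d=(M4−M3)/(6·3)=9113/28188, b=Δ3−h3·(2M3+M4)/6=1483/3132
seg 4: a=-3, c=M4/2=3493/3132, d=(M5−M4)/(6·3)=-3493/28188, b=Δ4−h4·(2M4+M5)/6=-2449/1566
t_q=1/2 → seg 0, τ=1/2; S=-5+4717/783·τ+0·τ²+-1585/3132·τ³=-17131/8352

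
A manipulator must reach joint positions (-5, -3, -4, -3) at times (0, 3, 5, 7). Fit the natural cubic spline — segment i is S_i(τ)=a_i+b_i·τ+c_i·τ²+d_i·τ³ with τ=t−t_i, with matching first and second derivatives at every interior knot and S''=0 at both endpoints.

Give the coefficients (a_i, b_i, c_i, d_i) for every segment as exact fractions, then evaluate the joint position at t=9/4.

  seg 0: a=-5 b=127/114 c=0 d=-17/342
  seg 1: a=-3 b=-13/57 c=-17/38 d=71/456
  seg 2: a=-4 b=-17/114 c=37/76 d=-37/456
S(9/4) = -7441/2432

Δ: Δ0=2/3, Δ1=-1/2, Δ2=1/2
row 1: diag=10, rhs=-7; c'=1/5, d'=-7/10
row 2: denom=8−2·1/5=38/5; d'=(6−2·-7/10)/(38/5)=37/38
back: M2=37/38
back: M1=-7/10−1/5·37/38=-17/19
M: M0=0, M1=-17/19, M2=37/38, M3=0
seg 0: a=-5, c=M0/2=0, d=(M1−M0)/(6·3)=-17/342, b=Δ0−h0·(2M0+M1)/6=127/114
seg 1: a=-3, c=M1/2=-17/38, d=(M2−M1)/(6·2)=71/456, b=Δ1−h1·(2M1+M2)/6=-13/57
seg 2: a=-4, c=M2/2=37/76, d=(M3−M2)/(6·2)=-37/456, b=Δ2−h2·(2M2+M3)/6=-17/114
t_q=9/4 → seg 0, τ=9/4; S=-5+127/114·τ+0·τ²+-17/342·τ³=-7441/2432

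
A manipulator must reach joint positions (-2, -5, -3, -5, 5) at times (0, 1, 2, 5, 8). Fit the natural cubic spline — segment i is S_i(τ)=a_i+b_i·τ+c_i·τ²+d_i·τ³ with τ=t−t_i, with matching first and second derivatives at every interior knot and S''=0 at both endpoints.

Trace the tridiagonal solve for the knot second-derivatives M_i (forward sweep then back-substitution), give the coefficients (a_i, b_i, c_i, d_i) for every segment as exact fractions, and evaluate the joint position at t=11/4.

  seg 0: a=-2 b=-1487/336 c=0 d=479/336
  seg 1: a=-5 b=-25/168 c=479/112 d=-715/336
  seg 2: a=-3 b=97/48 c=-59/28 d=407/1008
  seg 3: a=-5 b=47/168 c=171/112 d=-19/112
S(11/4) = -17915/7168

Δ: Δ0=-3, Δ1=2, Δ2=-2/3, Δ3=10/3
row 1: diag=4, rhs=30; c'=1/4, d'=15/2
row 2: denom=8−1·1/4=31/4; d'=(-16−1·15/2)/(31/4)=-94/31
row 3: denom=12−3·12/31=336/31; d'=(24−3·-94/31)/(336/31)=171/56
back: M3=171/56
back: M2=-94/31−12/31·171/56=-59/14
back: M1=15/2−1/4·-59/14=479/56
M: M0=0, M1=479/56, M2=-59/14, M3=171/56, M4=0
seg 0: a=-2, c=M0/2=0, d=(M1−M0)/(6·1)=479/336, b=Δ0−h0·(2M0+M1)/6=-1487/336
seg 1: a=-5, c=M1/2=479/112, d=(M2−M1)/(6·1)=-715/336, b=Δ1−h1·(2M1+M2)/6=-25/168
seg 2: a=-3, c=M2/2=-59/28, d=(M3−M2)/(6·3)=407/1008, b=Δ2−h2·(2M2+M3)/6=97/48
seg 3: a=-5, c=M3/2=171/112, d=(M4−M3)/(6·3)=-19/112, b=Δ3−h3·(2M3+M4)/6=47/168
t_q=11/4 → seg 2, τ=3/4; S=-3+97/48·τ+-59/28·τ²+407/1008·τ³=-17915/7168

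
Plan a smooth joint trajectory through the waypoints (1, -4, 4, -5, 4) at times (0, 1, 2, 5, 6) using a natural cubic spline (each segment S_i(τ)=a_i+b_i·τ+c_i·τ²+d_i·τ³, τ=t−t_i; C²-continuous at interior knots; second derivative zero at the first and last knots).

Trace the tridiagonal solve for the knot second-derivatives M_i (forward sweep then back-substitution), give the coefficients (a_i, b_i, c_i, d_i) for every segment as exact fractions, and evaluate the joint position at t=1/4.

  seg 0: a=1 b=-1899/212 c=0 d=839/212
  seg 1: a=-4 b=309/106 c=2517/212 d=-1439/212
  seg 2: a=4 b=1335/212 c=-450/53 d=381/212
  seg 3: a=-5 b=411/106 c=1629/212 d=-543/212
S(1/4) = -15977/13568

Δ: Δ0=-5, Δ1=8, Δ2=-3, Δ3=9
row 1: diag=4, rhs=78; c'=1/4, d'=39/2
row 2: denom=8−1·1/4=31/4; d'=(-66−1·39/2)/(31/4)=-342/31
row 3: denom=8−3·12/31=212/31; d'=(72−3·-342/31)/(212/31)=1629/106
back: M3=1629/106
back: M2=-342/31−12/31·1629/106=-900/53
back: M1=39/2−1/4·-900/53=2517/106
M: M0=0, M1=2517/106, M2=-900/53, M3=1629/106, M4=0
seg 0: a=1, c=M0/2=0, d=(M1−M0)/(6·1)=839/212, b=Δ0−h0·(2M0+M1)/6=-1899/212
seg 1: a=-4, c=M1/2=2517/212, d=(M2−M1)/(6·1)=-1439/212, b=Δ1−h1·(2M1+M2)/6=309/106
seg 2: a=4, c=M2/2=-450/53, d=(M3−M2)/(6·3)=381/212, b=Δ2−h2·(2M2+M3)/6=1335/212
seg 3: a=-5, c=M3/2=1629/212, d=(M4−M3)/(6·1)=-543/212, b=Δ3−h3·(2M3+M4)/6=411/106
t_q=1/4 → seg 0, τ=1/4; S=1+-1899/212·τ+0·τ²+839/212·τ³=-15977/13568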